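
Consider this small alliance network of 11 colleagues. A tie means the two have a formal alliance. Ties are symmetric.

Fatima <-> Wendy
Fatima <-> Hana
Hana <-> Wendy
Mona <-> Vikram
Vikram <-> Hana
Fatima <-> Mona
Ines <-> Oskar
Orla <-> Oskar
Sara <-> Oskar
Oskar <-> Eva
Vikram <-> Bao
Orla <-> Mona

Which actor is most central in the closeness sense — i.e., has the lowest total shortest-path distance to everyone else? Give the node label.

Mona

Farness (sum of distances to all others) for each node — Bao:33, Eva:33, Fatima:25, Hana:29, Ines:33, Mona:20, Orla:21, Oskar:24, Sara:33, Vikram:24, Wendy:31.
The smallest farness is 20, for Mona, so Mona has the highest closeness.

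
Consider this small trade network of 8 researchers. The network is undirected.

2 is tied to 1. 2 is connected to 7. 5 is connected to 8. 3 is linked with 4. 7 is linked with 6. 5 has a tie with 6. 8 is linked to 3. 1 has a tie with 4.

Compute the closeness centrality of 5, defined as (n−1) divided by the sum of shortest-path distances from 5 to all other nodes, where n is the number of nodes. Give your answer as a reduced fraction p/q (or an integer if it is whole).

7/16

Distances from 5: 1:4, 2:3, 3:2, 4:3, 6:1, 7:2, 8:1. Sum = 16.
n = 8, so closeness = 7/16.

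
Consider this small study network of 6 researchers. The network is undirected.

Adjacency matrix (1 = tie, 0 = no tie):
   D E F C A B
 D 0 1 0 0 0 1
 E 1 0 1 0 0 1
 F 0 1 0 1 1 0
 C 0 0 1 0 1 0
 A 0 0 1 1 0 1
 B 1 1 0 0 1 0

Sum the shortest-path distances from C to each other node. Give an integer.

9

Distances from C: A:1, B:2, D:3, E:2, F:1.
Sum = 1 + 2 + 3 + 2 + 1 = 9.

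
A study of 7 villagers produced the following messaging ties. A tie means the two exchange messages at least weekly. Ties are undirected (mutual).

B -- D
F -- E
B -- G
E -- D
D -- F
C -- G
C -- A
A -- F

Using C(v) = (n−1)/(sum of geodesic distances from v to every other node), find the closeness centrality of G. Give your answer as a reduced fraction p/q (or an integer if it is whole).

1/2

Distances from G: A:2, B:1, C:1, D:2, E:3, F:3. Sum = 12.
n = 7, so closeness = 6/12 = 1/2.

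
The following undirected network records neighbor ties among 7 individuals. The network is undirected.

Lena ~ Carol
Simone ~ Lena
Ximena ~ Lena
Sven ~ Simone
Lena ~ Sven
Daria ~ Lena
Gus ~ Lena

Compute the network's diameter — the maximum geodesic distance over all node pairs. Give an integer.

Eccentricity of each node (its greatest distance to any other): Carol:2, Daria:2, Gus:2, Lena:1, Simone:2, Sven:2, Ximena:2.
The maximum eccentricity is 2, realized for instance by the pair Daria–Ximena via Daria – Lena – Ximena. So the diameter is 2.

2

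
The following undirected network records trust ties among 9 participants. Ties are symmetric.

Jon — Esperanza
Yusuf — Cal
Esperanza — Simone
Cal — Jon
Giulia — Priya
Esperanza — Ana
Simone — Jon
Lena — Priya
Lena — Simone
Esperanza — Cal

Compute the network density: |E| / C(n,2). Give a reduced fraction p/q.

There are 10 edges and 9 nodes, so the maximum possible is C(9,2) = 36.
Density = 10/36 = 5/18.

5/18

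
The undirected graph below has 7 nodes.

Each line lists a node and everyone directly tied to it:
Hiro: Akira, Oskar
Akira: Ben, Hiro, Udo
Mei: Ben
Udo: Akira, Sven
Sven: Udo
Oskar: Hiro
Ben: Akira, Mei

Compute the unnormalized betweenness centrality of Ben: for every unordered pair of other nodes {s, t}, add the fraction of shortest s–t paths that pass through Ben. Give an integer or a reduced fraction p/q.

Pairs whose geodesics pass through Ben — Sven–Mei: 1; Hiro–Mei: 1; Akira–Mei: 1; Oskar–Mei: 1; Mei–Udo: 1.
All other pairs contribute 0.
Summing the contributions gives betweenness(Ben) = 5.

5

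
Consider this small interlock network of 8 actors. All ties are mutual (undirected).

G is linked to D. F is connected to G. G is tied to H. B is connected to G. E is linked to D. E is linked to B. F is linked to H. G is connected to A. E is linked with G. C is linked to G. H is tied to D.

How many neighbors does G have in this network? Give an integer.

7

G is directly tied to A, B, C, D, E, F, and H. That is 7 neighbors, so the degree of G is 7.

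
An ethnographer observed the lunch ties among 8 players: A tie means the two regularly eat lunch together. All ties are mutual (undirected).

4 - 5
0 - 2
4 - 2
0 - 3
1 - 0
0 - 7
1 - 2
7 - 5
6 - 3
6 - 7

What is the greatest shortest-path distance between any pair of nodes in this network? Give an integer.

3

Eccentricity of each node (its greatest distance to any other): 0:2, 1:3, 2:3, 3:3, 4:3, 5:3, 6:3, 7:2.
The maximum eccentricity is 3, realized for instance by the pair 6–1 via 6 – 3 – 0 – 1. So the diameter is 3.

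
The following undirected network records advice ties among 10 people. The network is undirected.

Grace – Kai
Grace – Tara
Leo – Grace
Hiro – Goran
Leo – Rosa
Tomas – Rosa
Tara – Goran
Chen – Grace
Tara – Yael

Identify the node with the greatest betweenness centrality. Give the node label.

Unnormalized betweenness of each node: Chen:0, Goran:8, Grace:27, Hiro:0, Kai:0, Leo:14, Rosa:8, Tara:20, Tomas:0, Yael:0.
Grace has the largest value, 27, making it the main broker — the node through which the most shortest paths run.

Grace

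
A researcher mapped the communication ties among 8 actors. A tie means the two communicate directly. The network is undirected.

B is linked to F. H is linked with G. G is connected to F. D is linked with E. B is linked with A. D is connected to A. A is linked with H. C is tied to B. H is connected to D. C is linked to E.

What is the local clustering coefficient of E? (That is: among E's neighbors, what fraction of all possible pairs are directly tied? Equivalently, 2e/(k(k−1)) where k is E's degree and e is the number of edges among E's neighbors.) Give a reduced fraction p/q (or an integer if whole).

E's neighbors: C and D (k = 2).
Possible neighbor pairs: C(2,2) = 1. Edges among them: none → e = 0.
Clustering(E) = 0/1.

0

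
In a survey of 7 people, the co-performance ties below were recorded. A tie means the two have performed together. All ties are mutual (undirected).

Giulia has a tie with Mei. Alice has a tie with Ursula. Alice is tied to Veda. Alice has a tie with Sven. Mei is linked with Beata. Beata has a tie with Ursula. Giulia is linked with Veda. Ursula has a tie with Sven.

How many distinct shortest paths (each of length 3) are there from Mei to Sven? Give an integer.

The shortest distance is 3, and the only length-3 path is Mei–Beata–Ursula–Sven. So there is exactly 1 shortest path.

1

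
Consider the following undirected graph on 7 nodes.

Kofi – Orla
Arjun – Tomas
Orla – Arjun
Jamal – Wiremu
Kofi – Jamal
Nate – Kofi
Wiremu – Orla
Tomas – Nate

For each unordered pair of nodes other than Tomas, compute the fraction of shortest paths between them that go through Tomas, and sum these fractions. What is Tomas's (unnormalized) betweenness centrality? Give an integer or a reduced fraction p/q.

Pairs whose geodesics pass through Tomas — Nate–Arjun: 1.
All other pairs contribute 0.
Summing the contributions gives betweenness(Tomas) = 1.

1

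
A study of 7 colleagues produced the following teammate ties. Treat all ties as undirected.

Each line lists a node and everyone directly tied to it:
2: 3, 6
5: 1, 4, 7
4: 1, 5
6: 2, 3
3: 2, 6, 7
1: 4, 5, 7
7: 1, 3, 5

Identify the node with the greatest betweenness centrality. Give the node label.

Unnormalized betweenness of each node: 1:2, 2:0, 3:8, 4:0, 5:2, 6:0, 7:9.
7 has the largest value, 9, making it the main broker — the node through which the most shortest paths run.

7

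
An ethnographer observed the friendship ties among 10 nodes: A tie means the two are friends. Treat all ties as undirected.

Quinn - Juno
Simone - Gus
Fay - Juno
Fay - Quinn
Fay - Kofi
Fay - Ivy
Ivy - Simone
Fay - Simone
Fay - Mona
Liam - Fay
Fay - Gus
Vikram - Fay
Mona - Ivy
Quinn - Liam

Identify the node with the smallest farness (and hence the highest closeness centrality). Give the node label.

Fay

Farness (sum of distances to all others) for each node — Fay:9, Gus:16, Ivy:15, Juno:16, Kofi:17, Liam:16, Mona:16, Quinn:15, Simone:15, Vikram:17.
The smallest farness is 9, for Fay, so Fay has the highest closeness.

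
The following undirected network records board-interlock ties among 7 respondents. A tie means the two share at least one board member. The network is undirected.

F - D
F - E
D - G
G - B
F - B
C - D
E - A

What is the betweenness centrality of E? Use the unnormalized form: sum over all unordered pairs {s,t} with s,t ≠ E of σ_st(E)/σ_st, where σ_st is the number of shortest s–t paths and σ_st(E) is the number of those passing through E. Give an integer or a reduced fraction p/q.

5

Pairs whose geodesics pass through E — D–A: 1; F–A: 1; A–B: 1; A–G: 2/2; A–C: 1.
All other pairs contribute 0.
Summing the contributions gives betweenness(E) = 5.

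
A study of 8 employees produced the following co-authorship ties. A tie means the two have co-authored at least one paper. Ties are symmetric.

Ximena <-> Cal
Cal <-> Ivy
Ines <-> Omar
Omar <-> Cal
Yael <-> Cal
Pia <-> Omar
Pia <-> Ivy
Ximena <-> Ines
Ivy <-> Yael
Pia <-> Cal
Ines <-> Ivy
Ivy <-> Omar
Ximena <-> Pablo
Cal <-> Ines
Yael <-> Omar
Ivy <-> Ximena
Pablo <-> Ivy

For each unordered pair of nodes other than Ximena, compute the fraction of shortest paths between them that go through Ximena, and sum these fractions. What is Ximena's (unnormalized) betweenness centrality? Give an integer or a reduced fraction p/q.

Pairs whose geodesics pass through Ximena — Pablo–Ines: 1/2; Pablo–Cal: 1/2.
All other pairs contribute 0.
Summing the contributions gives betweenness(Ximena) = 1.

1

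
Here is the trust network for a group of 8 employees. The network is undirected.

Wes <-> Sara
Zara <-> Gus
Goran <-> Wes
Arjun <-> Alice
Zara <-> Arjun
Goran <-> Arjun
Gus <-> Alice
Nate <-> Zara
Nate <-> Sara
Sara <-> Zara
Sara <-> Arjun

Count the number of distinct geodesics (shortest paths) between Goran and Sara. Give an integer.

The shortest distance is 2. The length-2 paths are: Goran–Arjun–Sara; Goran–Wes–Sara.
That gives 2 distinct shortest paths.

2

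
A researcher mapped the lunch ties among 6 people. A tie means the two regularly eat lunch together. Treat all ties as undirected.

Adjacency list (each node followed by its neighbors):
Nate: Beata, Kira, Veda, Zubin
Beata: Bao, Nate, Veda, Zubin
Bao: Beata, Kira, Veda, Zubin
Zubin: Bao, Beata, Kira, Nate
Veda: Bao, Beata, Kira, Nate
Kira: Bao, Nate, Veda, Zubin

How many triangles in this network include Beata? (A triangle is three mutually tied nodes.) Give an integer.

Beata's neighbors: Bao, Nate, Veda, and Zubin.
Neighbor pairs that are themselves tied: Beata–Bao–Veda; Beata–Bao–Zubin; Beata–Nate–Veda; Beata–Nate–Zubin. Each forms one triangle with Beata, for 4 in total.

4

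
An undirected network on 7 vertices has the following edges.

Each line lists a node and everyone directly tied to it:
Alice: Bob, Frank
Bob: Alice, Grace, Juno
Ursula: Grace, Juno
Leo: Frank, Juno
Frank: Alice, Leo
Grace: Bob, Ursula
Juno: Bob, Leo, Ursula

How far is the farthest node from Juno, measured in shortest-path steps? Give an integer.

2

Distances from Juno: Alice:2, Bob:1, Frank:2, Grace:2, Leo:1, Ursula:1.
The largest is 2 (to Grace, Alice, and Frank), so the eccentricity of Juno is 2.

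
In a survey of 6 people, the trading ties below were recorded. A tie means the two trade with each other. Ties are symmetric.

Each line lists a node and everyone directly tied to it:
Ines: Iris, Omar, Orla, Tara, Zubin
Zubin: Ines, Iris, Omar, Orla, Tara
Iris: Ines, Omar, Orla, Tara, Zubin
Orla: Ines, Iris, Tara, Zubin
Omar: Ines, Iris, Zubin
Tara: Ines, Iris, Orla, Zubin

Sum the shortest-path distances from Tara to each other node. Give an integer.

Distances from Tara: Ines:1, Iris:1, Omar:2, Orla:1, Zubin:1.
Sum = 1 + 1 + 2 + 1 + 1 = 6.

6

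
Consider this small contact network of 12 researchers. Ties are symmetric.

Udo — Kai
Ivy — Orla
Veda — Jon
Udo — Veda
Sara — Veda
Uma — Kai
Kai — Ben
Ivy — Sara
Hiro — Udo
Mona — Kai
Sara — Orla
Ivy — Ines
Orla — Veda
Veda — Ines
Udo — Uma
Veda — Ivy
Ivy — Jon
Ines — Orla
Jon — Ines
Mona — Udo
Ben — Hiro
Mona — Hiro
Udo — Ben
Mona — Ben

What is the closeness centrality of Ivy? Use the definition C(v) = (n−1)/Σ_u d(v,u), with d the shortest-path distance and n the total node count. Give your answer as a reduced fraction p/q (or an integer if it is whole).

1/2

Distances from Ivy: Ben:3, Hiro:3, Ines:1, Jon:1, Kai:3, Mona:3, Orla:1, Sara:1, Udo:2, Uma:3, Veda:1. Sum = 22.
n = 12, so closeness = 11/22 = 1/2.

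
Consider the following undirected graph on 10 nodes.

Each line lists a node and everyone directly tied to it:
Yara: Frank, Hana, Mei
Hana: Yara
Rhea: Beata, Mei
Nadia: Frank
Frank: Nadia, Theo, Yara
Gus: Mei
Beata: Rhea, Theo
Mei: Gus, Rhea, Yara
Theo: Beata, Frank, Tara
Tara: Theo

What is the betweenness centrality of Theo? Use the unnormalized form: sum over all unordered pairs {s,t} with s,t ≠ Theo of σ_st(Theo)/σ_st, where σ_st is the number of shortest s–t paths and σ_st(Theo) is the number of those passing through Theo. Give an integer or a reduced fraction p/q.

12

Pairs whose geodesics pass through Theo — Nadia–Tara: 1; Nadia–Rhea: 1/2; Nadia–Beata: 1; Frank–Tara: 1; Frank–Rhea: 1/2; Frank–Beata: 1; Yara–Tara: 1; Yara–Beata: 1/2; Hana–Tara: 1; Hana–Beata: 1/2; Tara–Rhea: 1; Tara–Mei: 2/2; Tara–Gus: 2/2; Tara–Beata: 1.
All other pairs contribute 0.
Summing the contributions gives betweenness(Theo) = 12.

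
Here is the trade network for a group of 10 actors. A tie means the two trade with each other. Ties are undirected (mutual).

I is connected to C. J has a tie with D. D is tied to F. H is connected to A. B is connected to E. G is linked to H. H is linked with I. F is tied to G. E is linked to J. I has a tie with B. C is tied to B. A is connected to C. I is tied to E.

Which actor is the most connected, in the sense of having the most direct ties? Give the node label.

Degrees — A:2, B:3, C:3, D:2, E:3, F:2, G:2, H:3, I:4, J:2.
The maximum is 4, attained only by I.

I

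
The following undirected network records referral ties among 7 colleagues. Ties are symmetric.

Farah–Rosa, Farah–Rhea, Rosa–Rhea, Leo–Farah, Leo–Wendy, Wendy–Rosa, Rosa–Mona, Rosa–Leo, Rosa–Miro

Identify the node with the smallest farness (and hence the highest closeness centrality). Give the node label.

Rosa

Farness (sum of distances to all others) for each node — Farah:9, Leo:9, Miro:11, Mona:11, Rhea:10, Rosa:6, Wendy:10.
The smallest farness is 6, for Rosa, so Rosa has the highest closeness.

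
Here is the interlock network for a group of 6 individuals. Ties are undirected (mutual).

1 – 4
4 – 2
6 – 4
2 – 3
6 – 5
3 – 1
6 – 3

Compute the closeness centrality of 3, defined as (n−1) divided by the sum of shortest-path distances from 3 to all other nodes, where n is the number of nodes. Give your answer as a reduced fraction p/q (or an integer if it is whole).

Distances from 3: 1:1, 2:1, 4:2, 5:2, 6:1. Sum = 7.
n = 6, so closeness = 5/7.

5/7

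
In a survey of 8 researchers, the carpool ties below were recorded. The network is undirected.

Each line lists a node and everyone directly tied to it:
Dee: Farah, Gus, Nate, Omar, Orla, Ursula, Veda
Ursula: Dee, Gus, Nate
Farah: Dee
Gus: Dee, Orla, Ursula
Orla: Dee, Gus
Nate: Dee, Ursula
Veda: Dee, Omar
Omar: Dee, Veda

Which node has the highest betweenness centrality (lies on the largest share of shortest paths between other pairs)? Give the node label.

Dee

Unnormalized betweenness of each node: Dee:16, Farah:0, Gus:1/2, Nate:0, Omar:0, Orla:0, Ursula:1/2, Veda:0.
Dee has the largest value, 16, making it the main broker — the node through which the most shortest paths run.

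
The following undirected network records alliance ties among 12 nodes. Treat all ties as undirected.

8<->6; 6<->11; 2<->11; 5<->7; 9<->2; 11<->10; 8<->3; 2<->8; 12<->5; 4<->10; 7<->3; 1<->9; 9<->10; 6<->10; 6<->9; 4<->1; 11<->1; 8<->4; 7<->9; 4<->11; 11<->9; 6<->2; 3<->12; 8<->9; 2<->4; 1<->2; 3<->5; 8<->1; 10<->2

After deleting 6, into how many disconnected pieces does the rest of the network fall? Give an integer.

1

6's neighbors (2, 8, 9, 10, and 11) remain reachable from one another through other ties, so the rest of the network stays in one piece.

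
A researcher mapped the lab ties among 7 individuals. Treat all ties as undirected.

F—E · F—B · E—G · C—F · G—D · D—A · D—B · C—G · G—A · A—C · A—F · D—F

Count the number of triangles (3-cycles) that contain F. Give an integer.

3

F's neighbors: A, B, C, D, and E.
Neighbor pairs that are themselves tied: F–A–C; F–A–D; F–B–D. Each forms one triangle with F, for 3 in total.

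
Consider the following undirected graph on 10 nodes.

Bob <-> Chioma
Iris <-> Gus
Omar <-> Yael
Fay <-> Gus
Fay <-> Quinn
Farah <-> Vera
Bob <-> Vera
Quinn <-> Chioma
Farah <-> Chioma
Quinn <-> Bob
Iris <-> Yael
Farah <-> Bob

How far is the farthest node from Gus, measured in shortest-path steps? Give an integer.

4

Distances from Gus: Bob:3, Chioma:3, Farah:4, Fay:1, Iris:1, Omar:3, Quinn:2, Vera:4, Yael:2.
The largest is 4 (to Farah and Vera), so the eccentricity of Gus is 4.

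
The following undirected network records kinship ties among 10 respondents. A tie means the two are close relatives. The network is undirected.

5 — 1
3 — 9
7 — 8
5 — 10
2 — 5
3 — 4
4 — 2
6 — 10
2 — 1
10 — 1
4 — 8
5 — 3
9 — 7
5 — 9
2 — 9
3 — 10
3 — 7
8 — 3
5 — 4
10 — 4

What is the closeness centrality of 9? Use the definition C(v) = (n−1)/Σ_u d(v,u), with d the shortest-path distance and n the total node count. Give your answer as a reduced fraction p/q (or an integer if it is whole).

3/5

Distances from 9: 1:2, 2:1, 3:1, 4:2, 5:1, 6:3, 7:1, 8:2, 10:2. Sum = 15.
n = 10, so closeness = 9/15 = 3/5.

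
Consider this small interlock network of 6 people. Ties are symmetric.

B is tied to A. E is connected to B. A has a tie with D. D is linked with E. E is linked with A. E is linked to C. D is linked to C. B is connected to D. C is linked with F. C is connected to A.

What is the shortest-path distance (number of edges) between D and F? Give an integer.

2

One shortest route is D – C – F, which uses 2 edges, and D and F are not directly tied, so nothing shorter exists. So d(D,F) = 2.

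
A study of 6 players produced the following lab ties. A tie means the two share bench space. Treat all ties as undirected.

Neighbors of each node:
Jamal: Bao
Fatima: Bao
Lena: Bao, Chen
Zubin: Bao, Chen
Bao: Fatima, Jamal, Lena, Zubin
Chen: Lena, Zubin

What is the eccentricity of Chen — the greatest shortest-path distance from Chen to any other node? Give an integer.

3

Distances from Chen: Bao:2, Fatima:3, Jamal:3, Lena:1, Zubin:1.
The largest is 3 (to Jamal and Fatima), so the eccentricity of Chen is 3.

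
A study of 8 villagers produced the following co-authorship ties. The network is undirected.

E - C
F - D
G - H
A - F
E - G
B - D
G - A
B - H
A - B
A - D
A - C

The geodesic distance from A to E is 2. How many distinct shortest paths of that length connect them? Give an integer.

2

The shortest distance is 2. The length-2 paths are: A–C–E; A–G–E.
That gives 2 distinct shortest paths.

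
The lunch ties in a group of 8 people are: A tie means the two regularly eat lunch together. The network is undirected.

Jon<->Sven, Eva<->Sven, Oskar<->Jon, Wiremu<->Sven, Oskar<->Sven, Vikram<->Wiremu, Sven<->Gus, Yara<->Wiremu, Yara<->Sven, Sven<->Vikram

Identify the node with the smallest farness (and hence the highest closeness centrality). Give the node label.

Farness (sum of distances to all others) for each node — Eva:13, Gus:13, Jon:12, Oskar:12, Sven:7, Vikram:12, Wiremu:11, Yara:12.
The smallest farness is 7, for Sven, so Sven has the highest closeness.

Sven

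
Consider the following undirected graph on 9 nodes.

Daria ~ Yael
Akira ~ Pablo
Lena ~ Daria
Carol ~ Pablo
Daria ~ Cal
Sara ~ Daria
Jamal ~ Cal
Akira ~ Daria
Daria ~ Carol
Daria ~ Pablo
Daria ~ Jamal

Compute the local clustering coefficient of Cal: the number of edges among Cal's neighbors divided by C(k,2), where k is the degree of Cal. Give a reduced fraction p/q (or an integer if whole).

Cal's neighbors: Daria and Jamal (k = 2).
Possible neighbor pairs: C(2,2) = 1. Edges among them: Daria–Jamal → e = 1.
Clustering(Cal) = 1/1.

1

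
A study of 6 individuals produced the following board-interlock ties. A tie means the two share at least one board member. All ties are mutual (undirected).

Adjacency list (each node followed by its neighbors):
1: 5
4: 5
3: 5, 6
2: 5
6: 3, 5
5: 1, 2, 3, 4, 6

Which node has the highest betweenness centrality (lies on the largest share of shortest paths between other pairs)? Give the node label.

Unnormalized betweenness of each node: 1:0, 2:0, 3:0, 4:0, 5:9, 6:0.
5 has the largest value, 9, making it the main broker — the node through which the most shortest paths run.

5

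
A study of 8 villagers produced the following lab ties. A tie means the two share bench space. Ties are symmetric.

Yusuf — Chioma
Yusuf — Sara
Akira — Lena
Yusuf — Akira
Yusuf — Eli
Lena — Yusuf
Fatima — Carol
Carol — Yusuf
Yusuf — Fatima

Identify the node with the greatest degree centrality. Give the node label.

Yusuf

Degrees — Akira:2, Carol:2, Chioma:1, Eli:1, Fatima:2, Lena:2, Sara:1, Yusuf:7.
The maximum is 7, attained only by Yusuf.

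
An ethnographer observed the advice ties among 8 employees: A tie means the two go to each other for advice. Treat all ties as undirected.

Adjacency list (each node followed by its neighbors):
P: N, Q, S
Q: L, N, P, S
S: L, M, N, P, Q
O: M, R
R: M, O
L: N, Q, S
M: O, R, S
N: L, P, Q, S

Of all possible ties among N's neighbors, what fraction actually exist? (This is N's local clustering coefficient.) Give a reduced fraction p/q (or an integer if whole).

5/6

N's neighbors: L, P, Q, and S (k = 4).
Possible neighbor pairs: C(4,2) = 6. Edges among them: L–Q, L–S, P–Q, P–S, Q–S → e = 5.
Clustering(N) = 5/6.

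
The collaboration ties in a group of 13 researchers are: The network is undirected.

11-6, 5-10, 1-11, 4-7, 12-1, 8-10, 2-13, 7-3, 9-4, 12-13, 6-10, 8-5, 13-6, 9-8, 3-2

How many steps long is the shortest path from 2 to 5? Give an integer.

4

One shortest route is 2 – 13 – 6 – 10 – 5, which uses 4 edges, and at distance 3 from 2 we only reach {1, 4, 10, 11}, which does not include 5. So d(2,5) = 4.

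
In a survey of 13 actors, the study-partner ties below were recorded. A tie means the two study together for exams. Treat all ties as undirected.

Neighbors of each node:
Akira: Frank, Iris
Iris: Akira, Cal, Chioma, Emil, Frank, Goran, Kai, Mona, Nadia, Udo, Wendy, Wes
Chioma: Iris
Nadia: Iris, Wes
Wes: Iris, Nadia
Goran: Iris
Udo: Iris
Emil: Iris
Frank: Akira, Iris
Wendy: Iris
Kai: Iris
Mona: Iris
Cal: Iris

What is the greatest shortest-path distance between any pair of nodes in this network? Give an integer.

Eccentricity of each node (its greatest distance to any other): Akira:2, Cal:2, Chioma:2, Emil:2, Frank:2, Goran:2, Iris:1, Kai:2, Mona:2, Nadia:2, Udo:2, Wendy:2, Wes:2.
The maximum eccentricity is 2, realized for instance by the pair Mona–Wes via Mona – Iris – Wes. So the diameter is 2.

2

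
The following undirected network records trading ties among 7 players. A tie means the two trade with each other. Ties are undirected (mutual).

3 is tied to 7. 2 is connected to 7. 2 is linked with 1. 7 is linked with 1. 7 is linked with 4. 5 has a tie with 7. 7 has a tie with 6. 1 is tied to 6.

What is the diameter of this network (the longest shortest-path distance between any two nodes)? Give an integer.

Eccentricity of each node (its greatest distance to any other): 1:2, 2:2, 3:2, 4:2, 5:2, 6:2, 7:1.
The maximum eccentricity is 2, realized for instance by the pair 6–2 via 6 – 7 – 2. So the diameter is 2.

2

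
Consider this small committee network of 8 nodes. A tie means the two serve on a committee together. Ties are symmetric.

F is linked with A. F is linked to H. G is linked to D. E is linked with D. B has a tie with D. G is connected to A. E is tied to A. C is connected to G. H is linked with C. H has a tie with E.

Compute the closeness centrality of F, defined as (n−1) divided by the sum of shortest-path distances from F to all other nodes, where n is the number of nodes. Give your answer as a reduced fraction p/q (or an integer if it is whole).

Distances from F: A:1, B:4, C:2, D:3, E:2, G:2, H:1. Sum = 15.
n = 8, so closeness = 7/15.

7/15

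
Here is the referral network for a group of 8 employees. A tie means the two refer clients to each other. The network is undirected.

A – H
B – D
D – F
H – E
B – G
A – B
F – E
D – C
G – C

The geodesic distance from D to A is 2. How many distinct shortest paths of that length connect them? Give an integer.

The shortest distance is 2, and the only length-2 path is D–B–A. So there is exactly 1 shortest path.

1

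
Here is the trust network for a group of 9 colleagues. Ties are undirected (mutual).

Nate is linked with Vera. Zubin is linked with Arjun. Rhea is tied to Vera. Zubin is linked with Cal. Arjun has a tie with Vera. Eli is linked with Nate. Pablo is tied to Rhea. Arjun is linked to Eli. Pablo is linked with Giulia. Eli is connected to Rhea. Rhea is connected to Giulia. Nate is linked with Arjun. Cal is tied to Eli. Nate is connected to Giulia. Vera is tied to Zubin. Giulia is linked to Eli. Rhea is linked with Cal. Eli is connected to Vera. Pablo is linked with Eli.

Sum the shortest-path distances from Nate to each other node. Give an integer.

Distances from Nate: Arjun:1, Cal:2, Eli:1, Giulia:1, Pablo:2, Rhea:2, Vera:1, Zubin:2.
Sum = 1 + 2 + 1 + 1 + 2 + 2 + 1 + 2 = 12.

12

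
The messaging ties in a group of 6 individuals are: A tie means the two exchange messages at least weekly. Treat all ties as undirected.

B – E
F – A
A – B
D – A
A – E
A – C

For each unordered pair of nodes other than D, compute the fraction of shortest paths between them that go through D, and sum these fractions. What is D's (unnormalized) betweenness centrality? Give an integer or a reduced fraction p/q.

No shortest path between any pair of other nodes passes through D.
Summing the contributions gives betweenness(D) = 0.

0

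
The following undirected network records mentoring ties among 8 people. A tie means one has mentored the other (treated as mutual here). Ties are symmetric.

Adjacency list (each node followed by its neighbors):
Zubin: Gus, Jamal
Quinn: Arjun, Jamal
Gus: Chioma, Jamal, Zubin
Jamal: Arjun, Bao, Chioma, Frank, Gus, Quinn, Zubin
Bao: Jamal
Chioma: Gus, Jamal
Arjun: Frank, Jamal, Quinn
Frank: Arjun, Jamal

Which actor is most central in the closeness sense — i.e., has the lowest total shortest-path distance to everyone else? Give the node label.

Farness (sum of distances to all others) for each node — Arjun:11, Bao:13, Chioma:12, Frank:12, Gus:11, Jamal:7, Quinn:12, Zubin:12.
The smallest farness is 7, for Jamal, so Jamal has the highest closeness.

Jamal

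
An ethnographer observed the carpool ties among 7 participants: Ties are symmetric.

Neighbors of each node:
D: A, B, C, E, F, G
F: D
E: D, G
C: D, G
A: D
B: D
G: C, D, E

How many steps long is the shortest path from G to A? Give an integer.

One shortest route is G – D – A, which uses 2 edges, and G and A are not directly tied, so nothing shorter exists. So d(G,A) = 2.

2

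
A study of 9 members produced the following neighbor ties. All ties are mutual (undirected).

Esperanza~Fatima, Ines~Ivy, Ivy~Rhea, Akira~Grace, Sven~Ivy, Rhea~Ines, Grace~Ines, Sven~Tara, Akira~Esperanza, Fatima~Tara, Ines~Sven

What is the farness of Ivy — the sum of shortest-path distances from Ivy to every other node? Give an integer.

17

Distances from Ivy: Akira:3, Esperanza:4, Fatima:3, Grace:2, Ines:1, Rhea:1, Sven:1, Tara:2.
Sum = 3 + 4 + 3 + 2 + 1 + 1 + 1 + 2 = 17.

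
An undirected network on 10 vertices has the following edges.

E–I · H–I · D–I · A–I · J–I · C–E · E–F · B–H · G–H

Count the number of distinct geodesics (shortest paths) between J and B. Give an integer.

1

The shortest distance is 3, and the only length-3 path is J–I–H–B. So there is exactly 1 shortest path.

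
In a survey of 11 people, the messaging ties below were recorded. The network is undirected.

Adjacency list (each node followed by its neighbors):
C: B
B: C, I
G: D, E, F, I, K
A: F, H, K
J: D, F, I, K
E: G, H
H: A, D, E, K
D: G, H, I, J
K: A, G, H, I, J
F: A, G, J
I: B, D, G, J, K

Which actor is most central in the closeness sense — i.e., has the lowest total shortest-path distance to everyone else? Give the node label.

I

Farness (sum of distances to all others) for each node — A:20, B:22, C:31, D:17, E:22, F:20, G:16, H:19, I:15, J:18, K:16.
The smallest farness is 15, for I, so I has the highest closeness.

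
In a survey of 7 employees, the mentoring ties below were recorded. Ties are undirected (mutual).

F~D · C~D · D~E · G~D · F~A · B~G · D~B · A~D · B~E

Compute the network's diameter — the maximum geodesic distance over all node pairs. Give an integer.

Eccentricity of each node (its greatest distance to any other): A:2, B:2, C:2, D:1, E:2, F:2, G:2.
The maximum eccentricity is 2, realized for instance by the pair C–B via C – D – B. So the diameter is 2.

2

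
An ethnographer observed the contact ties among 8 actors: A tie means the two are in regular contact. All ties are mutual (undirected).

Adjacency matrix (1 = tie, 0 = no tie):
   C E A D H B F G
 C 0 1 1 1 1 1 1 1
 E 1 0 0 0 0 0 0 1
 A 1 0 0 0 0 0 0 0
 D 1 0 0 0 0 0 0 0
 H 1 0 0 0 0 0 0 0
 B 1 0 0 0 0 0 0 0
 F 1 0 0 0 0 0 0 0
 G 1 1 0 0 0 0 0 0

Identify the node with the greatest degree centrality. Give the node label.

Degrees — A:1, B:1, C:7, D:1, E:2, F:1, G:2, H:1.
The maximum is 7, attained only by C.

C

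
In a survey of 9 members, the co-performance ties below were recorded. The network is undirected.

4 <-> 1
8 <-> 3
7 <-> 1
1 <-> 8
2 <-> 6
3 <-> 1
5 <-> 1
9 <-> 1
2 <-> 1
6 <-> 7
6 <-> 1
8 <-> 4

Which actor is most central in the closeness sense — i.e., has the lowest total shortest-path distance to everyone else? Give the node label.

1

Farness (sum of distances to all others) for each node — 1:8, 2:14, 3:14, 4:14, 5:15, 6:13, 7:14, 8:13, 9:15.
The smallest farness is 8, for 1, so 1 has the highest closeness.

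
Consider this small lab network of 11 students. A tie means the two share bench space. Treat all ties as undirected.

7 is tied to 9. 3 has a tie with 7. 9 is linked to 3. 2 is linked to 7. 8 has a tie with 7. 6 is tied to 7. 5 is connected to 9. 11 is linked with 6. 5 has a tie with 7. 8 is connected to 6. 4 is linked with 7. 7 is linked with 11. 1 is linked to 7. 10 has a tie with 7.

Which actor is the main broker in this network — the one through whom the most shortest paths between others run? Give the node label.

Unnormalized betweenness of each node: 1:0, 2:0, 3:0, 4:0, 5:0, 6:1/2, 7:40, 8:0, 9:1/2, 10:0, 11:0.
7 has the largest value, 40, making it the main broker — the node through which the most shortest paths run.

7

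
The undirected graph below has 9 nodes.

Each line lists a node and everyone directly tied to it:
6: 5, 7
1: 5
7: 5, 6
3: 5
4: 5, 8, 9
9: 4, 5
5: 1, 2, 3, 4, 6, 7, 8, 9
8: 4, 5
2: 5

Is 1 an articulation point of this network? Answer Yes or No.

No

Even without 1, every remaining node can still reach every other (the residual graph is connected), so 1 is not a cut vertex.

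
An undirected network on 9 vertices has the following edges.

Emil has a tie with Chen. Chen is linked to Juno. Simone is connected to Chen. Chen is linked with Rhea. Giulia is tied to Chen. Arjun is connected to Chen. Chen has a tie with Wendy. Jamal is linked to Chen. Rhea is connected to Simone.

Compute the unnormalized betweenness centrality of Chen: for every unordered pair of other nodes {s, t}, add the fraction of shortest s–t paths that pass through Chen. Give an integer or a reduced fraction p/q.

27

Pairs whose geodesics pass through Chen — Rhea–Wendy: 1; Rhea–Giulia: 1; Rhea–Emil: 1; Rhea–Arjun: 1; Rhea–Juno: 1; Rhea–Jamal: 1; Wendy–Giulia: 1; Wendy–Emil: 1; Wendy–Arjun: 1; Wendy–Juno: 1; Wendy–Simone: 1; Wendy–Jamal: 1; Giulia–Emil: 1; Giulia–Arjun: 1 … (+13 more pairs).
All other pairs contribute 0.
Summing the contributions gives betweenness(Chen) = 27.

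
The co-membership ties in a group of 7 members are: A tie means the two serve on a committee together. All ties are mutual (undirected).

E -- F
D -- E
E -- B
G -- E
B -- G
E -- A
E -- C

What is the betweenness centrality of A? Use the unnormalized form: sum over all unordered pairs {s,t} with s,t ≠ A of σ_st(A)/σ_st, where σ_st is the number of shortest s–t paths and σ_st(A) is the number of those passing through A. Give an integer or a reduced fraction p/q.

0

No shortest path between any pair of other nodes passes through A.
Summing the contributions gives betweenness(A) = 0.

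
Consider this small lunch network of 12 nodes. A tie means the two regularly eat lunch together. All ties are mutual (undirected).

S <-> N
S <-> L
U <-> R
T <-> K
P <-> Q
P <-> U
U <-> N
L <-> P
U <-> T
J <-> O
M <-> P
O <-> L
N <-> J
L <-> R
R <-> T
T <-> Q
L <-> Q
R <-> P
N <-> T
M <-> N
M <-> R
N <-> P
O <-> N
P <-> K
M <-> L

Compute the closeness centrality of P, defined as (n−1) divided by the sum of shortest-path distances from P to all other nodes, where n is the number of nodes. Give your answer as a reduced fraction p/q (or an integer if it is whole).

Distances from P: J:2, K:1, L:1, M:1, N:1, O:2, Q:1, R:1, S:2, T:2, U:1. Sum = 15.
n = 12, so closeness = 11/15.

11/15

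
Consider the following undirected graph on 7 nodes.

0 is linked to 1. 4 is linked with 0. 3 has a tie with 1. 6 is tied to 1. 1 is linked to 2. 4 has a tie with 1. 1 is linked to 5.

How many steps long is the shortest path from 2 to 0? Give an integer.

One shortest route is 2 – 1 – 0, which uses 2 edges, and 2 and 0 are not directly tied, so nothing shorter exists. So d(2,0) = 2.

2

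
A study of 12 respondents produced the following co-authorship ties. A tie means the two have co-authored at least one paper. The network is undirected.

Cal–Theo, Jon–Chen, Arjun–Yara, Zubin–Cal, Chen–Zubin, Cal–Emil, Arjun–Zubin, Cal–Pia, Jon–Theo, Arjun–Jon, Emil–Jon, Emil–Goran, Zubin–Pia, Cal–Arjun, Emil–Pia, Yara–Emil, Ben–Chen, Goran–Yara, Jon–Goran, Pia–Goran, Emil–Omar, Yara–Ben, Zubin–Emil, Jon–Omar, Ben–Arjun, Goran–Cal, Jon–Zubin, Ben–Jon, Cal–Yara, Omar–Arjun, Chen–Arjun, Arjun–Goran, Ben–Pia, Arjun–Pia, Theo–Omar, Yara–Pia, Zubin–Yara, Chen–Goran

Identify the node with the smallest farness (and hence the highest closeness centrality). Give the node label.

Farness (sum of distances to all others) for each node — Arjun:13, Ben:17, Cal:15, Chen:17, Emil:15, Goran:15, Jon:14, Omar:18, Pia:15, Theo:19, Yara:15, Zubin:15.
The smallest farness is 13, for Arjun, so Arjun has the highest closeness.

Arjun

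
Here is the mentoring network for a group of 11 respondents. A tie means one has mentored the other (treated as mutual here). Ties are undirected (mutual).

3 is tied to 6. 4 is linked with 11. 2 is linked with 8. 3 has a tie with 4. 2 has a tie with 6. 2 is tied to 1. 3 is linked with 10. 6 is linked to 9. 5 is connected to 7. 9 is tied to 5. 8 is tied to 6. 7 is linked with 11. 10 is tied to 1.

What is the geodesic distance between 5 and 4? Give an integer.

3

One shortest route is 5 – 7 – 11 – 4, which uses 3 edges, and at distance 2 from 5 we only reach {6, 11}, which does not include 4. So d(5,4) = 3.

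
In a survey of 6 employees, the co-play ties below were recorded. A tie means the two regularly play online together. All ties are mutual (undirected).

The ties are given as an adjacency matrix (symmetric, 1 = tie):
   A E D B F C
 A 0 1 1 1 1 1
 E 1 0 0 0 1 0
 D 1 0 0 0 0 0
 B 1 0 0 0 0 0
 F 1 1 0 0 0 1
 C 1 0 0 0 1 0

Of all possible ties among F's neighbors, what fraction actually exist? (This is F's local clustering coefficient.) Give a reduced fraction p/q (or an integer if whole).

F's neighbors: A, C, and E (k = 3).
Possible neighbor pairs: C(3,2) = 3. Edges among them: A–C, A–E → e = 2.
Clustering(F) = 2/3.

2/3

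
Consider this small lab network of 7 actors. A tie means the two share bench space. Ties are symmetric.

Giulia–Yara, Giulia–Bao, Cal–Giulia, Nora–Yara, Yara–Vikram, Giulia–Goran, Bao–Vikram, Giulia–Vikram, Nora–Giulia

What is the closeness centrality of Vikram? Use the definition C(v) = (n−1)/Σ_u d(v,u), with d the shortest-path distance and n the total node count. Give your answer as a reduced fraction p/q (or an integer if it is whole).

2/3

Distances from Vikram: Bao:1, Cal:2, Giulia:1, Goran:2, Nora:2, Yara:1. Sum = 9.
n = 7, so closeness = 6/9 = 2/3.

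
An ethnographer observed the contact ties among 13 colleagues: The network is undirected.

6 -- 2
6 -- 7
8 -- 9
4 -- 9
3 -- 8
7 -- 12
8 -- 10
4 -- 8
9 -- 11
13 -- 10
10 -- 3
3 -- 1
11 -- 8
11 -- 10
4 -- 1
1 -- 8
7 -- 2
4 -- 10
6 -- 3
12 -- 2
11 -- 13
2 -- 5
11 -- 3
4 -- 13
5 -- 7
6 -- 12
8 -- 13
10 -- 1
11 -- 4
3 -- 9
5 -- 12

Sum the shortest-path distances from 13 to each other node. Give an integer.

30

Distances from 13: 1:2, 2:4, 3:2, 4:1, 5:5, 6:3, 7:4, 8:1, 9:2, 10:1, 11:1, 12:4.
Sum = 2 + 4 + 2 + 1 + 5 + 3 + 4 + 1 + 2 + 1 + 1 + 4 = 30.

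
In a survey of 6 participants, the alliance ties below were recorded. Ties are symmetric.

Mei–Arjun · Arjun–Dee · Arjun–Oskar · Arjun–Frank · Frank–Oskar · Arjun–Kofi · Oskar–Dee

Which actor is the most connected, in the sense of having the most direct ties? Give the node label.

Arjun

Degrees — Arjun:5, Dee:2, Frank:2, Kofi:1, Mei:1, Oskar:3.
The maximum is 5, attained only by Arjun.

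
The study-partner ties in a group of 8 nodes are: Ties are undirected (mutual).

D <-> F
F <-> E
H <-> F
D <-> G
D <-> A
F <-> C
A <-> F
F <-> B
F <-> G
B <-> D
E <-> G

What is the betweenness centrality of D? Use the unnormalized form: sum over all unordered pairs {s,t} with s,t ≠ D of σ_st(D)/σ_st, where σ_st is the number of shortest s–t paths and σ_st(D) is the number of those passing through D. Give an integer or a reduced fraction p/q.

3/2

Pairs whose geodesics pass through D — B–A: 1/2; B–G: 1/2; A–G: 1/2.
All other pairs contribute 0.
Summing the contributions gives betweenness(D) = 3/2.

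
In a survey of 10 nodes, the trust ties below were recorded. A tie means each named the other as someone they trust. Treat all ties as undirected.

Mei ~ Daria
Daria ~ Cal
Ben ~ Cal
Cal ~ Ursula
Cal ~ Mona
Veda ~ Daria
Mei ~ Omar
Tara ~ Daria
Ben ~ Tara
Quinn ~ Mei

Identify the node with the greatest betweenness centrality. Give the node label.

Unnormalized betweenness of each node: Ben:3/2, Cal:35/2, Daria:49/2, Mei:15, Mona:0, Omar:0, Quinn:0, Tara:5/2, Ursula:0, Veda:0.
Daria has the largest value, 49/2, making it the main broker — the node through which the most shortest paths run.

Daria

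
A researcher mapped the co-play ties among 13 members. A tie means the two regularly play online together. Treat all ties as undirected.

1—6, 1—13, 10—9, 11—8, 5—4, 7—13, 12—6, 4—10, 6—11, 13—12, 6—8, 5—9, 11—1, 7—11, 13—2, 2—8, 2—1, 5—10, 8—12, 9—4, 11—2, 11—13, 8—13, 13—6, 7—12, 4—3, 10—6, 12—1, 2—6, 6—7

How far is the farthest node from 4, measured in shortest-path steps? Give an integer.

Distances from 4: 1:3, 2:3, 3:1, 5:1, 6:2, 7:3, 8:3, 9:1, 10:1, 11:3, 12:3, 13:3.
The largest is 3 (to 12, 11, 1, 13, 8, 2, and 7), so the eccentricity of 4 is 3.

3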